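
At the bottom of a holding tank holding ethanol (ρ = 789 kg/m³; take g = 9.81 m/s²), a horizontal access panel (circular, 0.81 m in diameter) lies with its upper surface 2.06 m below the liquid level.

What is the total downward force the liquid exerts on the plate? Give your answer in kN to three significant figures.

F ≈ 8.22 kN

γ = ρg = 789 × 9.81 / 1000 = 7.74009 kN/m³.
The plate is horizontal, so pressure is uniform at p = γ·h = 7.74009 × 2.06 = 15.9446 kN/m².
A = π(0.405)² = 0.5153 m².
F = p·A = 15.9446 × 0.5153 = 8.21625 kN.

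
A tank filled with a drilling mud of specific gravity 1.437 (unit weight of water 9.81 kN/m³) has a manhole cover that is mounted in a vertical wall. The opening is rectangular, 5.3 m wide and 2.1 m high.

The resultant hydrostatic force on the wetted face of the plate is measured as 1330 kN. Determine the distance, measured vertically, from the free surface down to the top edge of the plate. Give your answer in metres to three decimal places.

d_top ≈ 7.427 m

γ = 1.437 × 9.81 = 14.09697 kN/m³.
A = 5.3 × 2.1 = 11.13 m².
From F = γ·h_c·A, the centroid depth is h_c = 1330/(14.09697 × 11.13) = 8.47678 m.
The centroid lies 2.1/2 = 1.05 m below the top edge, so the top edge sits at h_top = 8.47678 − 1.05 = 7.42678 m below the surface.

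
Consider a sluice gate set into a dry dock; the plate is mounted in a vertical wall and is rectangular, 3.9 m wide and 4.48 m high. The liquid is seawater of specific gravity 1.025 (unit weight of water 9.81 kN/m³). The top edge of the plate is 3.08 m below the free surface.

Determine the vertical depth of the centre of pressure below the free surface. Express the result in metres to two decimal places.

h_p = 5.63 m

γ = 1.025 × 9.81 = 10.05525 kN/m³.
The centroid lies 4.48/2 = 2.24 m below the top edge, so the centroid depth is h_c = 3.08 + 2.24 = 5.32 m.
A = 3.9 × 4.48 = 17.472 m².
Resultant F = γ·h_c·A = 10.05525 × 5.32 × 17.472 = 934.646 kN.
I_c = b·h³/12 = 3.9 × 4.48³/12 = 29.2225 m⁴.
Centre of pressure: y_p = y_c + I_c/(y_c·A) = 5.32 + 29.2225/(5.32 × 17.472) = 5.32 + 0.314386 = 5.63439 m along the plane.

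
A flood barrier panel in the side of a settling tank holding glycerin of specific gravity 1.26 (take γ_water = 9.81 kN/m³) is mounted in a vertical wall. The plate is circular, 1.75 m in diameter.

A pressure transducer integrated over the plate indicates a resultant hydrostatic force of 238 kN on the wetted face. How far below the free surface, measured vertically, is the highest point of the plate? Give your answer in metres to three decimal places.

d_top ≈ 7.130 m

γ = 1.26 × 9.81 = 12.3606 kN/m³.
A = π(0.875)² = 2.40528 m².
From F = γ·h_c·A, the centroid depth is h_c = 238/(12.3606 × 2.40528) = 8.00519 m.
The centroid is at the centre, 0.875 m below the top of the plate, so the highest point sits at h_top = 8.00519 − 0.875 = 7.13019 m below the surface.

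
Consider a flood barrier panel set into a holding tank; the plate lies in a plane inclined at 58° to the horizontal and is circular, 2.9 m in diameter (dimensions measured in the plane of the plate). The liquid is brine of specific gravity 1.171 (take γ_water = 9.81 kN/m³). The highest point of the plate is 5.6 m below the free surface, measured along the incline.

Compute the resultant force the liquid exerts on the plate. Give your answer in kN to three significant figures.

F ≈ 454 kN

γ = 1.171 × 9.81 = 11.48751 kN/m³.
Let θ = 58° be the plate's angle to the horizontal; measure y along the incline from where the plane meets the free surface. Vertical depth h = y·sinθ with sinθ = 0.848048.
The centroid is at the centre, 1.45 m below the top of the plate, so y_c = 5.6 + 1.45 = 7.05 m and h_c = 7.05 × 0.848048 = 5.97874 m.
A = π(1.45)² = 6.6052 m².
Resultant F = γ·h_c·A = 11.48751 × 5.97874 × 6.6052 = 453.651 kN.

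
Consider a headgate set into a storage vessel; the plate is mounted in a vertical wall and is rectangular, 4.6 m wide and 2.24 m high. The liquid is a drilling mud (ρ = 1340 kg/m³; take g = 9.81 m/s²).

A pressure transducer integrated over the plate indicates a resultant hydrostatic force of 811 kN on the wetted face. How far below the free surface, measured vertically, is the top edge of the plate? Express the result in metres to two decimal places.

γ = ρg = 1340 × 9.81 / 1000 = 13.1454 kN/m³.
A = 4.6 × 2.24 = 10.304 m².
From F = γ·h_c·A, the centroid depth is h_c = 811/(13.1454 × 10.304) = 5.98744 m.
The centroid lies 2.24/2 = 1.12 m below the top edge, so the top edge sits at h_top = 5.98744 − 1.12 = 4.86744 m below the surface.

d_top ≈ 4.87 m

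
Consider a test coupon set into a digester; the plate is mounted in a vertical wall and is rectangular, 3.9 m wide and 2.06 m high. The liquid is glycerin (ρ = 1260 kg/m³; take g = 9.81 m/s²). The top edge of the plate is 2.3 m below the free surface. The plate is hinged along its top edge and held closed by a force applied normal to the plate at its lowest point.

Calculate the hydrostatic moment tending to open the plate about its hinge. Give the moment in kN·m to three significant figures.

γ = ρg = 1260 × 9.81 / 1000 = 12.3606 kN/m³.
The centroid lies 2.06/2 = 1.03 m below the top edge, so the centroid depth is h_c = 2.3 + 1.03 = 3.33 m.
A = 3.9 × 2.06 = 8.034 m².
Resultant F = γ·h_c·A = 12.3606 × 3.33 × 8.034 = 330.686 kN.
I_c = b·h³/12 = 3.9 × 2.06³/12 = 2.84109 m⁴.
Centre of pressure: y_p = y_c + I_c/(y_c·A) = 3.33 + 2.84109/(3.33 × 8.034) = 3.33 + 0.106196 = 3.4362 m along the plane.
The resultant acts 1.03 + 0.106196 = 1.1362 m (along the plate) below the hinge at the top edge, so the moment about the hinge is M = F × 1.1362 = 330.686 × 1.1362 = 375.725 kN·m.

M ≈ 376 kN·m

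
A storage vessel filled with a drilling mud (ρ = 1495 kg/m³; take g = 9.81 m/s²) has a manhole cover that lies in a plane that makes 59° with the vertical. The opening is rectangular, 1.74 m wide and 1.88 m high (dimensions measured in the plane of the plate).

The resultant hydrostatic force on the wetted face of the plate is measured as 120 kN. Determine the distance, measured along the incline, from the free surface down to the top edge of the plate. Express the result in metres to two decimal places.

y_top ≈ 3.92 m

γ = ρg = 1495 × 9.81 / 1000 = 14.66595 kN/m³.
A = 1.74 × 1.88 = 3.2712 m².
From F = γ·h_c·A, the centroid depth is h_c = 120/(14.66595 × 3.2712) = 2.50129 m.
The plate makes 59° with the vertical, i.e. θ = 90° − 59° = 31° to the horizontal. Measuring y along the incline from the free-surface line, vertical depth h = y·sinθ with sinθ = 0.515038.
Along the incline, y_c = h_c/sinθ = 2.50129/0.515038 = 4.85652 m.
The centroid lies 1.88/2 = 0.94 m below the top edge, so the top edge sits at y_top = 4.85652 − 0.94 = 3.91652 m along the incline.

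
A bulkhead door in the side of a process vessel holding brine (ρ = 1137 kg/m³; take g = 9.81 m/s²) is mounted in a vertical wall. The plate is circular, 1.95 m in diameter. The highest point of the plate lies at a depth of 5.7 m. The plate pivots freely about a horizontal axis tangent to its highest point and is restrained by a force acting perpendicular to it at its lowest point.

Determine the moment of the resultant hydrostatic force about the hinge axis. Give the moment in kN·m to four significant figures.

M ≈ 224.7 kN·m

γ = ρg = 1137 × 9.81 / 1000 = 11.15397 kN/m³.
The centroid is at the centre, 0.975 m below the top of the plate, so the centroid depth is h_c = 5.7 + 0.975 = 6.675 m.
A = π(0.975)² = 2.98648 m².
Resultant F = γ·h_c·A = 11.15397 × 6.675 × 2.98648 = 222.352 kN.
I_c = πr⁴/4 = π × 0.975⁴/4 = 0.709755 m⁴.
Centre of pressure: y_p = y_c + I_c/(y_c·A) = 6.675 + 0.709755/(6.675 × 2.98648) = 6.675 + 0.0356039 = 6.7106 m along the plane.
The resultant acts 0.975 + 0.0356039 = 1.0106 m (along the plate) below the hinge at the top edge, so the moment about the hinge is M = F × 1.0106 = 222.352 × 1.0106 = 224.709 kN·m.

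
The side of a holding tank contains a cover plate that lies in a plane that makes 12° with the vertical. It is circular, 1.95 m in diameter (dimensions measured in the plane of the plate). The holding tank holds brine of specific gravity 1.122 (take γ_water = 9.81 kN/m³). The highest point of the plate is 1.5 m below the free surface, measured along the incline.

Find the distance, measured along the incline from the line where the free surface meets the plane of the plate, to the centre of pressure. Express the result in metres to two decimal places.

y_p = 2.57 m

γ = 1.122 × 9.81 = 11.00682 kN/m³.
The plate makes 12° with the vertical, i.e. θ = 90° − 12° = 78° to the horizontal. Measuring y along the incline from the free-surface line, vertical depth h = y·sinθ with sinθ = 0.978148.
The centroid is at the centre, 0.975 m below the top of the plate, so y_c = 1.5 + 0.975 = 2.475 m and h_c = 2.475 × 0.978148 = 2.42092 m.
A = π(0.975)² = 2.98648 m².
Resultant F = γ·h_c·A = 11.00682 × 2.42092 × 2.98648 = 79.5796 kN.
I_c = πr⁴/4 = π × 0.975⁴/4 = 0.709755 m⁴.
Centre of pressure: y_p = y_c + I_c/(y_c·A) = 2.475 + 0.709755/(2.475 × 2.98648) = 2.475 + 0.0960226 = 2.57102 m along the plane.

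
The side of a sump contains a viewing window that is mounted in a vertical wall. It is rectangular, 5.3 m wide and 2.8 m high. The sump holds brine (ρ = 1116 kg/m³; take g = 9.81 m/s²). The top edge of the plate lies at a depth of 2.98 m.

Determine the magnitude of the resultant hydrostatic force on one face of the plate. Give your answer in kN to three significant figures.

F ≈ 712 kN

γ = ρg = 1116 × 9.81 / 1000 = 10.94796 kN/m³.
The centroid lies 2.8/2 = 1.4 m below the top edge, so the centroid depth is h_c = 2.98 + 1.4 = 4.38 m.
A = 5.3 × 2.8 = 14.84 m².
Resultant F = γ·h_c·A = 10.94796 × 4.38 × 14.84 = 711.609 kN.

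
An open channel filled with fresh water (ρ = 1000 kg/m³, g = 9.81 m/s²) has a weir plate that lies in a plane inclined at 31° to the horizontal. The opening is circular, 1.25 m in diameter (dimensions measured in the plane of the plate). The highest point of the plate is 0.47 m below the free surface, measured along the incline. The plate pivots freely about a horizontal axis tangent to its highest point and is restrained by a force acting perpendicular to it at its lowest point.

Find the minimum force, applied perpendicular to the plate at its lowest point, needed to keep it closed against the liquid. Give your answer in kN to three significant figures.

P ≈ 3.88 kN

γ = ρg = 1000 × 9.81 = 9810 N/m³ = 9.81 kN/m³.
Let θ = 31° be the plate's angle to the horizontal; measure y along the incline from where the plane meets the free surface. Vertical depth h = y·sinθ with sinθ = 0.515038.
The centroid is at the centre, 0.625 m below the top of the plate, so y_c = 0.47 + 0.625 = 1.095 m and h_c = 1.095 × 0.515038 = 0.563967 m.
A = π(0.625)² = 1.22718 m².
Resultant F = γ·h_c·A = 9.81 × 0.563967 × 1.22718 = 6.78939 kN.
I_c = πr⁴/4 = π × 0.625⁴/4 = 0.119842 m⁴.
Centre of pressure: y_p = y_c + I_c/(y_c·A) = 1.095 + 0.119842/(1.095 × 1.22718) = 1.095 + 0.0891839 = 1.18418 m along the plane.
The resultant acts 0.625 + 0.0891839 = 0.714184 m (along the plate) below the hinge at the top edge, so the moment about the hinge is M = F × 0.714184 = 6.78939 × 0.714184 = 4.84887 kN·m.
A normal force at the bottom, 1.25 m from the hinge, must supply this moment: P = 4.84887/1.25 = 3.8791 kN.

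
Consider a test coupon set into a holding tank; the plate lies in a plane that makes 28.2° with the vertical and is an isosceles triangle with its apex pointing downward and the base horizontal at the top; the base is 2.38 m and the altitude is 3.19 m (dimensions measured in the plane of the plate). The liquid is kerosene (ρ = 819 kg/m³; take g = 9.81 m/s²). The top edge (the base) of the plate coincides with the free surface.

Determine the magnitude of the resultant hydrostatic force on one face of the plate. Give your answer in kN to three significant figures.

F ≈ 28.6 kN

γ = ρg = 819 × 9.81 / 1000 = 8.03439 kN/m³.
The plate makes 28.2° with the vertical, i.e. θ = 90° − 28.2° = 61.8° to the horizontal. Measuring y along the incline from the free-surface line, vertical depth h = y·sinθ with sinθ = 0.881303.
With the apex down, the centroid sits h/3 = 3.19/3 = 1.06333 m below the base (the top edge), so y_c = 1.06333 m and h_c = 1.06333 × 0.881303 = 0.937116 m.
A = ½ × 2.38 × 3.19 = 3.7961 m².
Resultant F = γ·h_c·A = 8.03439 × 0.937116 × 3.7961 = 28.5814 kN.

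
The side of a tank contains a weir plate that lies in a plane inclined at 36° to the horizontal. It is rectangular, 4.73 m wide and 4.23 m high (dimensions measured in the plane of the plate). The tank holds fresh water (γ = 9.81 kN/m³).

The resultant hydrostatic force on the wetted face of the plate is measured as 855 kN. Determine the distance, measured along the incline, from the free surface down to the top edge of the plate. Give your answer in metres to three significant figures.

γ = 9.81 kN/m³.
A = 4.73 × 4.23 = 20.0079 m².
From F = γ·h_c·A, the centroid depth is h_c = 855/(9.81 × 20.0079) = 4.35608 m.
Let θ = 36° be the plate's angle to the horizontal; measure y along the incline from where the plane meets the free surface. Vertical depth h = y·sinθ with sinθ = 0.587785.
Along the incline, y_c = h_c/sinθ = 4.35608/0.587785 = 7.41101 m.
The centroid lies 4.23/2 = 2.115 m below the top edge, so the top edge sits at y_top = 7.41101 − 2.115 = 5.29601 m along the incline.

y_top ≈ 5.30 m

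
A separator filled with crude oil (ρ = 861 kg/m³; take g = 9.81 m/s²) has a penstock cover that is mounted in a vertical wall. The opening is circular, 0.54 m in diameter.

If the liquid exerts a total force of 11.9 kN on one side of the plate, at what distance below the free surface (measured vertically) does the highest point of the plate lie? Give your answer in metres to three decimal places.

γ = ρg = 861 × 9.81 / 1000 = 8.44641 kN/m³.
A = π(0.27)² = 0.229022 m².
From F = γ·h_c·A, the centroid depth is h_c = 11.9/(8.44641 × 0.229022) = 6.15173 m.
The centroid is at the centre, 0.27 m below the top of the plate, so the highest point sits at h_top = 6.15173 − 0.27 = 5.88173 m below the surface.

d_top ≈ 5.882 m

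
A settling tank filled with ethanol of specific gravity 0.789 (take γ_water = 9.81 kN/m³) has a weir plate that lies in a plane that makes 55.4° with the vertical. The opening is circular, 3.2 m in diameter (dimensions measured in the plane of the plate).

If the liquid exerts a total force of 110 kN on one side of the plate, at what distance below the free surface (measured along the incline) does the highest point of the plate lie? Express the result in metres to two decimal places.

y_top ≈ 1.51 m

γ = 0.789 × 9.81 = 7.74009 kN/m³.
A = π(1.6)² = 8.04248 m².
From F = γ·h_c·A, the centroid depth is h_c = 110/(7.74009 × 8.04248) = 1.76708 m.
The plate makes 55.4° with the vertical, i.e. θ = 90° − 55.4° = 34.6° to the horizontal. Measuring y along the incline from the free-surface line, vertical depth h = y·sinθ with sinθ = 0.567844.
Along the incline, y_c = h_c/sinθ = 1.76708/0.567844 = 3.11191 m.
The centroid is at the centre, 1.6 m below the top of the plate, so the highest point sits at y_top = 3.11191 − 1.6 = 1.51191 m along the incline.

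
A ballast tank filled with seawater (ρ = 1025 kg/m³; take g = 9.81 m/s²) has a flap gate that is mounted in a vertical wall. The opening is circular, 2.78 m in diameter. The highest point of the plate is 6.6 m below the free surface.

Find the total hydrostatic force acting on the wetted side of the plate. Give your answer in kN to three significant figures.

γ = ρg = 1025 × 9.81 / 1000 = 10.05525 kN/m³.
The centroid is at the centre, 1.39 m below the top of the plate, so the centroid depth is h_c = 6.6 + 1.39 = 7.99 m.
A = π(1.39)² = 6.06987 m².
Resultant F = γ·h_c·A = 10.05525 × 7.99 × 6.06987 = 487.662 kN.

F ≈ 488 kN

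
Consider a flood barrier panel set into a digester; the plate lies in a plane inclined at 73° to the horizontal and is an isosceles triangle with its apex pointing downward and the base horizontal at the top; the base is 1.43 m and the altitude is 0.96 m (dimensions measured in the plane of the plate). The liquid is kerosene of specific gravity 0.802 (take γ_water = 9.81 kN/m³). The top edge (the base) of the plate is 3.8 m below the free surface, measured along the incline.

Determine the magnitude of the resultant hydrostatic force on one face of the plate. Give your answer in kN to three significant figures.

F ≈ 21.3 kN

γ = 0.802 × 9.81 = 7.86762 kN/m³.
Let θ = 73° be the plate's angle to the horizontal; measure y along the incline from where the plane meets the free surface. Vertical depth h = y·sinθ with sinθ = 0.956305.
With the apex down, the centroid sits h/3 = 0.96/3 = 0.32 m below the base (the top edge), so y_c = 3.8 + 0.32 = 4.12 m and h_c = 4.12 × 0.956305 = 3.93998 m.
A = ½ × 1.43 × 0.96 = 0.6864 m².
Resultant F = γ·h_c·A = 7.86762 × 3.93998 × 0.6864 = 21.2772 kN.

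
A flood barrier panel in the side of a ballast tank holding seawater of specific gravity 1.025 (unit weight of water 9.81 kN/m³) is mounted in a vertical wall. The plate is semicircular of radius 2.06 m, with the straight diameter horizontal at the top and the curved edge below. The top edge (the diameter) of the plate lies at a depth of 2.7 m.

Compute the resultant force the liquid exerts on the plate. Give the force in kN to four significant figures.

F ≈ 239.6 kN

γ = 1.025 × 9.81 = 10.05525 kN/m³.
The centroid of a semicircle lies 4r/(3π) = 0.874291 m from the diameter, here below the top edge, so the centroid depth is h_c = 2.7 + 0.874291 = 3.57429 m.
A = πr²/2 = π × 2.06²/2 = 6.66583 m².
Resultant F = γ·h_c·A = 10.05525 × 3.57429 × 6.66583 = 239.572 kN.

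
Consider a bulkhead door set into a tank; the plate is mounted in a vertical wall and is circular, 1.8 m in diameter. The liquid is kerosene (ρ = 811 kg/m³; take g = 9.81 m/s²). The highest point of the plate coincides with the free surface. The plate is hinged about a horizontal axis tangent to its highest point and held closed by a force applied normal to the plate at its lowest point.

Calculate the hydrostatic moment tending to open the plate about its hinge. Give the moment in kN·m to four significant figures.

γ = ρg = 811 × 9.81 / 1000 = 7.95591 kN/m³.
The centroid is at the centre, 0.9 m below the top of the plate, so the centroid depth is h_c = 0.9 m.
A = π(0.9)² = 2.54469 m².
Resultant F = γ·h_c·A = 7.95591 × 0.9 × 2.54469 = 18.2208 kN.
I_c = πr⁴/4 = π × 0.9⁴/4 = 0.5153 m⁴.
Centre of pressure: y_p = y_c + I_c/(y_c·A) = 0.9 + 0.5153/(0.9 × 2.54469) = 0.9 + 0.225 = 1.125 m along the plane.
The resultant acts 0.9 + 0.225 = 1.125 m (along the plate) below the hinge at the top edge, so the moment about the hinge is M = F × 1.125 = 18.2208 × 1.125 = 20.4984 kN·m.

M ≈ 20.50 kN·m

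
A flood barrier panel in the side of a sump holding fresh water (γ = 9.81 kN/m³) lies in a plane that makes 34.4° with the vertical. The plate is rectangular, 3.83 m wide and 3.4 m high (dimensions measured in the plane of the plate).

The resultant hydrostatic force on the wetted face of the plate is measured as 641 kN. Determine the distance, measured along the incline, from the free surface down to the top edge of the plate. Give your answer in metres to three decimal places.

y_top ≈ 4.381 m

γ = 9.81 kN/m³.
A = 3.83 × 3.4 = 13.022 m².
From F = γ·h_c·A, the centroid depth is h_c = 641/(9.81 × 13.022) = 5.01778 m.
The plate makes 34.4° with the vertical, i.e. θ = 90° − 34.4° = 55.6° to the horizontal. Measuring y along the incline from the free-surface line, vertical depth h = y·sinθ with sinθ = 0.825113.
Along the incline, y_c = h_c/sinθ = 5.01778/0.825113 = 6.08132 m.
The centroid lies 3.4/2 = 1.7 m below the top edge, so the top edge sits at y_top = 6.08132 − 1.7 = 4.38132 m along the incline.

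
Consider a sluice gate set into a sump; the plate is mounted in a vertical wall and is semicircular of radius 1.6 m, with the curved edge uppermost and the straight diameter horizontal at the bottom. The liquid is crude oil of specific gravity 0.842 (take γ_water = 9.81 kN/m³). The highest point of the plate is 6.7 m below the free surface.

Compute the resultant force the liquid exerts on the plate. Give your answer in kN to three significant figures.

F ≈ 253 kN

γ = 0.842 × 9.81 = 8.26002 kN/m³.
The centroid lies 4r/(3π) = 0.679061 m above the diameter, so r − 4r/(3π) = 1.6 − 0.679061 = 0.920939 m below the topmost point, so the centroid depth is h_c = 6.7 + 0.920939 = 7.62094 m.
A = πr²/2 = π × 1.6²/2 = 4.02124 m².
Resultant F = γ·h_c·A = 8.26002 × 7.62094 × 4.02124 = 253.134 kN.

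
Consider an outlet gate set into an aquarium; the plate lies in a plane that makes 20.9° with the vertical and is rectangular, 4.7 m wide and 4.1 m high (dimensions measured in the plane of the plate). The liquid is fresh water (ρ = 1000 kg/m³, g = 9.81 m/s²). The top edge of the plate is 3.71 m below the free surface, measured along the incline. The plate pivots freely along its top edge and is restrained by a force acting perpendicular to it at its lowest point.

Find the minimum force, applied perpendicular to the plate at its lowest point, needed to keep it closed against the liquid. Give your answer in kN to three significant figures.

γ = ρg = 1000 × 9.81 = 9810 N/m³ = 9.81 kN/m³.
The plate makes 20.9° with the vertical, i.e. θ = 90° − 20.9° = 69.1° to the horizontal. Measuring y along the incline from the free-surface line, vertical depth h = y·sinθ with sinθ = 0.934204.
The centroid lies 4.1/2 = 2.05 m below the top edge, so y_c = 3.71 + 2.05 = 5.76 m and h_c = 5.76 × 0.934204 = 5.38102 m.
A = 4.7 × 4.1 = 19.27 m².
Resultant F = γ·h_c·A = 9.81 × 5.38102 × 19.27 = 1017.22 kN.
I_c = b·h³/12 = 4.7 × 4.1³/12 = 26.9941 m⁴.
Centre of pressure: y_p = y_c + I_c/(y_c·A) = 5.76 + 26.9941/(5.76 × 19.27) = 5.76 + 0.243201 = 6.0032 m along the plane.
The resultant acts 2.05 + 0.243201 = 2.2932 m (along the plate) below the hinge at the top edge, so the moment about the hinge is M = F × 2.2932 = 1017.22 × 2.2932 = 2332.69 kN·m.
A normal force at the bottom, 4.1 m from the hinge, must supply this moment: P = 2332.69/4.1 = 568.949 kN.

P ≈ 569 kN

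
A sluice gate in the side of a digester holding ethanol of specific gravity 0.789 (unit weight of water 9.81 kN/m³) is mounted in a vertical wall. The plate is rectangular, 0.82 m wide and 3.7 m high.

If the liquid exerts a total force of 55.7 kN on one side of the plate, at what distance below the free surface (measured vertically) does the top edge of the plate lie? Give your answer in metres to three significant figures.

d_top ≈ 0.522 m

γ = 0.789 × 9.81 = 7.74009 kN/m³.
A = 0.82 × 3.7 = 3.034 m².
From F = γ·h_c·A, the centroid depth is h_c = 55.7/(7.74009 × 3.034) = 2.37188 m.
The centroid lies 3.7/2 = 1.85 m below the top edge, so the top edge sits at h_top = 2.37188 − 1.85 = 0.52188 m below the surface.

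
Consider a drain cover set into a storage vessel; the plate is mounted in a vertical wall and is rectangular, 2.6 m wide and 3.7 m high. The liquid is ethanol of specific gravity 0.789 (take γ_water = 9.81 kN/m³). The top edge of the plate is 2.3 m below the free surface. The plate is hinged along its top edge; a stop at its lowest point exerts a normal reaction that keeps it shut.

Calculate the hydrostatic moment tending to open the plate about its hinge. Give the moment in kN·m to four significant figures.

M ≈ 656.6 kN·m

γ = 0.789 × 9.81 = 7.74009 kN/m³.
The centroid lies 3.7/2 = 1.85 m below the top edge, so the centroid depth is h_c = 2.3 + 1.85 = 4.15 m.
A = 2.6 × 3.7 = 9.62 m².
Resultant F = γ·h_c·A = 7.74009 × 4.15 × 9.62 = 309.008 kN.
I_c = b·h³/12 = 2.6 × 3.7³/12 = 10.9748 m⁴.
Centre of pressure: y_p = y_c + I_c/(y_c·A) = 4.15 + 10.9748/(4.15 × 9.62) = 4.15 + 0.274899 = 4.4249 m along the plane.
The resultant acts 1.85 + 0.274899 = 2.1249 m (along the plate) below the hinge at the top edge, so the moment about the hinge is M = F × 2.1249 = 309.008 × 2.1249 = 656.611 kN·m.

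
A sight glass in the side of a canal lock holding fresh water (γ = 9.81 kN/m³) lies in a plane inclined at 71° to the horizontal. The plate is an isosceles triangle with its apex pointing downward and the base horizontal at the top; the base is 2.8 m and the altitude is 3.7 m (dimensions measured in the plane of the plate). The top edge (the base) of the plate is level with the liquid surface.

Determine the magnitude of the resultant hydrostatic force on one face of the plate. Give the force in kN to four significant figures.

γ = 9.81 kN/m³.
Let θ = 71° be the plate's angle to the horizontal; measure y along the incline from where the plane meets the free surface. Vertical depth h = y·sinθ with sinθ = 0.945519.
With the apex down, the centroid sits h/3 = 3.7/3 = 1.23333 m below the base (the top edge), so y_c = 1.23333 m and h_c = 1.23333 × 0.945519 = 1.16614 m.
A = ½ × 2.8 × 3.7 = 5.18 m².
Resultant F = γ·h_c·A = 9.81 × 1.16614 × 5.18 = 59.2583 kN.

F ≈ 59.26 kN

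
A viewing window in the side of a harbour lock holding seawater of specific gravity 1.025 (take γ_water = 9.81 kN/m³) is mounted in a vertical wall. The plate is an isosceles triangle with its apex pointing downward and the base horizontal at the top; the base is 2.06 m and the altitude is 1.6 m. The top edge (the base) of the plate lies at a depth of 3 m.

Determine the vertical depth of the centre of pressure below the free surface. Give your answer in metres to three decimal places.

h_p = 3.574 m

γ = 1.025 × 9.81 = 10.05525 kN/m³.
With the apex down, the centroid sits h/3 = 1.6/3 = 0.533333 m below the base (the top edge), so the centroid depth is h_c = 3 + 0.533333 = 3.53333 m.
A = ½ × 2.06 × 1.6 = 1.648 m².
Resultant F = γ·h_c·A = 10.05525 × 3.53333 × 1.648 = 58.551 kN.
I_c = b·h³/36 = 2.06 × 1.6³/36 = 0.234382 m⁴.
Centre of pressure: y_p = y_c + I_c/(y_c·A) = 3.53333 + 0.234382/(3.53333 × 1.648) = 3.53333 + 0.0402516 = 3.57358 m along the plane.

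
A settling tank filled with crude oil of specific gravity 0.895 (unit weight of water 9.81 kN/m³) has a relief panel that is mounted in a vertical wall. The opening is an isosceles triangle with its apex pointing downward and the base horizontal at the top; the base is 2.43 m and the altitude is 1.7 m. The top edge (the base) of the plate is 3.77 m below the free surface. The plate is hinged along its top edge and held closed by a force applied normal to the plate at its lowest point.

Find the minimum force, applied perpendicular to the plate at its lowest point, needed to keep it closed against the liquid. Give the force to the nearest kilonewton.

γ = 0.895 × 9.81 = 8.77995 kN/m³.
With the apex down, the centroid sits h/3 = 1.7/3 = 0.566667 m below the base (the top edge), so the centroid depth is h_c = 3.77 + 0.566667 = 4.33667 m.
A = ½ × 2.43 × 1.7 = 2.0655 m².
Resultant F = γ·h_c·A = 8.77995 × 4.33667 × 2.0655 = 78.6455 kN.
I_c = b·h³/36 = 2.43 × 1.7³/36 = 0.331627 m⁴.
Centre of pressure: y_p = y_c + I_c/(y_c·A) = 4.33667 + 0.331627/(4.33667 × 2.0655) = 4.33667 + 0.0370227 = 4.37369 m along the plane.
The resultant acts 0.566667 + 0.0370227 = 0.60369 m (along the plate) below the hinge at the top edge, so the moment about the hinge is M = F × 0.60369 = 78.6455 × 0.60369 = 47.4775 kN·m.
A normal force at the bottom, 1.7 m from the hinge, must supply this moment: P = 47.4775/1.7 = 27.9279 kN.

P ≈ 28 kN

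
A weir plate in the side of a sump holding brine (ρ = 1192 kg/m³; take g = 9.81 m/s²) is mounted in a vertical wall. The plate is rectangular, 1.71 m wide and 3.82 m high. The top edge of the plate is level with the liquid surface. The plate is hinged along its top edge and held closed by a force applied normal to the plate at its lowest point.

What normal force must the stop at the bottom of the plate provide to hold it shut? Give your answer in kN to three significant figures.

γ = ρg = 1192 × 9.81 / 1000 = 11.69352 kN/m³.
The centroid lies 3.82/2 = 1.91 m below the top edge, so the centroid depth is h_c = 1.91 m.
A = 1.71 × 3.82 = 6.5322 m².
Resultant F = γ·h_c·A = 11.69352 × 1.91 × 6.5322 = 145.894 kN.
I_c = b·h³/12 = 1.71 × 3.82³/12 = 7.94337 m⁴.
Centre of pressure: y_p = y_c + I_c/(y_c·A) = 1.91 + 7.94337/(1.91 × 6.5322) = 1.91 + 0.636666 = 2.54667 m along the plane.
The resultant acts 1.91 + 0.636666 = 2.54667 m (along the plate) below the hinge at the top edge, so the moment about the hinge is M = F × 2.54667 = 145.894 × 2.54667 = 371.544 kN·m.
A normal force at the bottom, 3.82 m from the hinge, must supply this moment: P = 371.544/3.82 = 97.2628 kN.

P ≈ 97.3 kN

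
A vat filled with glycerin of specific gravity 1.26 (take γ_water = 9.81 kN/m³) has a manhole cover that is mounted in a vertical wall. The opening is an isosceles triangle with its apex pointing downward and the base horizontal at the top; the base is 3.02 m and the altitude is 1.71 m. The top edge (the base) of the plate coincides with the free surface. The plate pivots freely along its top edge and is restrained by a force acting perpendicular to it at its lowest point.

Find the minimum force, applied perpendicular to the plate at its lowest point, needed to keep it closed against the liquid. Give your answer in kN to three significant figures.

P ≈ 9.10 kN

γ = 1.26 × 9.81 = 12.3606 kN/m³.
With the apex down, the centroid sits h/3 = 1.71/3 = 0.57 m below the base (the top edge), so the centroid depth is h_c = 0.57 m.
A = ½ × 3.02 × 1.71 = 2.5821 m².
Resultant F = γ·h_c·A = 12.3606 × 0.57 × 2.5821 = 18.1923 kN.
I_c = b·h³/36 = 3.02 × 1.71³/36 = 0.419462 m⁴.
Centre of pressure: y_p = y_c + I_c/(y_c·A) = 0.57 + 0.419462/(0.57 × 2.5821) = 0.57 + 0.285 = 0.855 m along the plane.
The resultant acts 0.57 + 0.285 = 0.855 m (along the plate) below the hinge at the top edge, so the moment about the hinge is M = F × 0.855 = 18.1923 × 0.855 = 15.5544 kN·m.
A normal force at the bottom, 1.71 m from the hinge, must supply this moment: P = 15.5544/1.71 = 9.09614 kN.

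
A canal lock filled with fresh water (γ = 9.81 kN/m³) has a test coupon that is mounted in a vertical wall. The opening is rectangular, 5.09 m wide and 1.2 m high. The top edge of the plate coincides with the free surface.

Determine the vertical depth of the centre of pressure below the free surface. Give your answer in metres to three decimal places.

γ = 9.81 kN/m³.
The centroid lies 1.2/2 = 0.6 m below the top edge, so the centroid depth is h_c = 0.6 m.
A = 5.09 × 1.2 = 6.108 m².
Resultant F = γ·h_c·A = 9.81 × 0.6 × 6.108 = 35.9517 kN.
I_c = b·h³/12 = 5.09 × 1.2³/12 = 0.73296 m⁴.
Centre of pressure: y_p = y_c + I_c/(y_c·A) = 0.6 + 0.73296/(0.6 × 6.108) = 0.6 + 0.2 = 0.8 m along the plane.

h_p = 0.800 m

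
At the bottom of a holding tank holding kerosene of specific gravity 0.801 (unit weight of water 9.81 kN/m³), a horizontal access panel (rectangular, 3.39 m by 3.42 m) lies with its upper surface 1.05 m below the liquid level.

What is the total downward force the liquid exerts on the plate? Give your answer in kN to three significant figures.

F ≈ 95.7 kN

γ = 0.801 × 9.81 = 7.85781 kN/m³.
The plate is horizontal, so pressure is uniform at p = γ·h = 7.85781 × 1.05 = 8.2507 kN/m².
A = 3.39 × 3.42 = 11.5938 m².
F = p·A = 8.2507 × 11.5938 = 95.657 kN.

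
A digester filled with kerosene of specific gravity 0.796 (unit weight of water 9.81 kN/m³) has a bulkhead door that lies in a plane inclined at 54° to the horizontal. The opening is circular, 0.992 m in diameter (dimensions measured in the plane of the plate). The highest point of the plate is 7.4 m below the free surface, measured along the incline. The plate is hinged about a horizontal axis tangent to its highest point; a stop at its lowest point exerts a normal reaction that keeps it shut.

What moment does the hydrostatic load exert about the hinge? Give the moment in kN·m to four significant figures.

γ = 0.796 × 9.81 = 7.80876 kN/m³.
Let θ = 54° be the plate's angle to the horizontal; measure y along the incline from where the plane meets the free surface. Vertical depth h = y·sinθ with sinθ = 0.809017.
The centroid is at the centre, 0.496 m below the top of the plate, so y_c = 7.4 + 0.496 = 7.896 m and h_c = 7.896 × 0.809017 = 6.388 m.
A = π(0.496)² = 0.772882 m².
Resultant F = γ·h_c·A = 7.80876 × 6.388 × 0.772882 = 38.5532 kN.
I_c = πr⁴/4 = π × 0.496⁴/4 = 0.0475353 m⁴.
Centre of pressure: y_p = y_c + I_c/(y_c·A) = 7.896 + 0.0475353/(7.896 × 0.772882) = 7.896 + 0.00778925 = 7.90379 m along the plane.
The resultant acts 0.496 + 0.00778925 = 0.503789 m (along the plate) below the hinge at the top edge, so the moment about the hinge is M = F × 0.503789 = 38.5532 × 0.503789 = 19.4227 kN·m.

M ≈ 19.42 kN·m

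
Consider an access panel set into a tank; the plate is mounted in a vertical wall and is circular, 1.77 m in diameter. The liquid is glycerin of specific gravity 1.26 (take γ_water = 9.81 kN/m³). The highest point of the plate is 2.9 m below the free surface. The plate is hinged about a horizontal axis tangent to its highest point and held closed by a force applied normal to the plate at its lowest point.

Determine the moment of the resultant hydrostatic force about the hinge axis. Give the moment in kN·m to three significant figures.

M ≈ 108 kN·m

γ = 1.26 × 9.81 = 12.3606 kN/m³.
The centroid is at the centre, 0.885 m below the top of the plate, so the centroid depth is h_c = 2.9 + 0.885 = 3.785 m.
A = π(0.885)² = 2.46057 m².
Resultant F = γ·h_c·A = 12.3606 × 3.785 × 2.46057 = 115.117 kN.
I_c = πr⁴/4 = π × 0.885⁴/4 = 0.481796 m⁴.
Centre of pressure: y_p = y_c + I_c/(y_c·A) = 3.785 + 0.481796/(3.785 × 2.46057) = 3.785 + 0.0517323 = 3.83673 m along the plane.
The resultant acts 0.885 + 0.0517323 = 0.936732 m (along the plate) below the hinge at the top edge, so the moment about the hinge is M = F × 0.936732 = 115.117 × 0.936732 = 107.834 kN·m.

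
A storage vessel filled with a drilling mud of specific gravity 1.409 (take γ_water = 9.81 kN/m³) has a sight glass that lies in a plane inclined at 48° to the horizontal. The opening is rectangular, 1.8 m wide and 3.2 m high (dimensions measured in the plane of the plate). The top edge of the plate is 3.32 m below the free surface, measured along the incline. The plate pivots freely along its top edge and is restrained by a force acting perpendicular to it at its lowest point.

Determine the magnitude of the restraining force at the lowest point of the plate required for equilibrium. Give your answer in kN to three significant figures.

P ≈ 161 kN

γ = 1.409 × 9.81 = 13.82229 kN/m³.
Let θ = 48° be the plate's angle to the horizontal; measure y along the incline from where the plane meets the free surface. Vertical depth h = y·sinθ with sinθ = 0.743145.
The centroid lies 3.2/2 = 1.6 m below the top edge, so y_c = 3.32 + 1.6 = 4.92 m and h_c = 4.92 × 0.743145 = 3.65627 m.
A = 1.8 × 3.2 = 5.76 m².
Resultant F = γ·h_c·A = 13.82229 × 3.65627 × 5.76 = 291.099 kN.
I_c = b·h³/12 = 1.8 × 3.2³/12 = 4.9152 m⁴.
Centre of pressure: y_p = y_c + I_c/(y_c·A) = 4.92 + 4.9152/(4.92 × 5.76) = 4.92 + 0.173442 = 5.09344 m along the plane.
The resultant acts 1.6 + 0.173442 = 1.77344 m (along the plate) below the hinge at the top edge, so the moment about the hinge is M = F × 1.77344 = 291.099 × 1.77344 = 516.247 kN·m.
A normal force at the bottom, 3.2 m from the hinge, must supply this moment: P = 516.247/3.2 = 161.327 kN.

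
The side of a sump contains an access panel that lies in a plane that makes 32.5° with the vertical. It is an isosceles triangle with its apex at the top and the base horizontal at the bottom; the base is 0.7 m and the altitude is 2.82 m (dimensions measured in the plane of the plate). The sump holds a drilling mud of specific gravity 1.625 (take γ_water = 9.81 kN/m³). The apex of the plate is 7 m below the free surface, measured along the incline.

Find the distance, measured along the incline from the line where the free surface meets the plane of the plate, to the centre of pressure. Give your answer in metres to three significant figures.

y_p = 8.93 m

γ = 1.625 × 9.81 = 15.94125 kN/m³.
The plate makes 32.5° with the vertical, i.e. θ = 90° − 32.5° = 57.5° to the horizontal. Measuring y along the incline from the free-surface line, vertical depth h = y·sinθ with sinθ = 0.843391.
With the apex up, the centroid sits 2h/3 = 2 × 2.82/3 = 1.88 m below the apex, so y_c = 7 + 1.88 = 8.88 m and h_c = 8.88 × 0.843391 = 7.48931 m.
A = ½ × 0.7 × 2.82 = 0.987 m².
Resultant F = γ·h_c·A = 15.94125 × 7.48931 × 0.987 = 117.837 kN.
I_c = b·h³/36 = 0.7 × 2.82³/36 = 0.436057 m⁴.
Centre of pressure: y_p = y_c + I_c/(y_c·A) = 8.88 + 0.436057/(8.88 × 0.987) = 8.88 + 0.0497523 = 8.92975 m along the plane.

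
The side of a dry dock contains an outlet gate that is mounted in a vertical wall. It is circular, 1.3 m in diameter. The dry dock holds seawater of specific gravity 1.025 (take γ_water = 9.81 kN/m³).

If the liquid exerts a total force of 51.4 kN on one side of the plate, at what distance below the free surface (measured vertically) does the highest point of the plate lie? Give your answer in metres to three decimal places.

d_top ≈ 3.201 m

γ = 1.025 × 9.81 = 10.05525 kN/m³.
A = π(0.65)² = 1.32732 m².
From F = γ·h_c·A, the centroid depth is h_c = 51.4/(10.05525 × 1.32732) = 3.85119 m.
The centroid is at the centre, 0.65 m below the top of the plate, so the highest point sits at h_top = 3.85119 − 0.65 = 3.20119 m below the surface.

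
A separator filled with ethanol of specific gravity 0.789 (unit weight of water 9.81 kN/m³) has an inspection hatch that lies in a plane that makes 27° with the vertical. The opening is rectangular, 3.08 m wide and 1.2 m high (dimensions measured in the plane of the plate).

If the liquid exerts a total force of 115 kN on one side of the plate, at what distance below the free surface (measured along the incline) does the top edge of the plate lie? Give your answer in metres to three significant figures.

y_top ≈ 3.91 m

γ = 0.789 × 9.81 = 7.74009 kN/m³.
A = 3.08 × 1.2 = 3.696 m².
From F = γ·h_c·A, the centroid depth is h_c = 115/(7.74009 × 3.696) = 4.01994 m.
The plate makes 27° with the vertical, i.e. θ = 90° − 27° = 63° to the horizontal. Measuring y along the incline from the free-surface line, vertical depth h = y·sinθ with sinθ = 0.891007.
Along the incline, y_c = h_c/sinθ = 4.01994/0.891007 = 4.51168 m.
The centroid lies 1.2/2 = 0.6 m below the top edge, so the top edge sits at y_top = 4.51168 − 0.6 = 3.91168 m along the incline.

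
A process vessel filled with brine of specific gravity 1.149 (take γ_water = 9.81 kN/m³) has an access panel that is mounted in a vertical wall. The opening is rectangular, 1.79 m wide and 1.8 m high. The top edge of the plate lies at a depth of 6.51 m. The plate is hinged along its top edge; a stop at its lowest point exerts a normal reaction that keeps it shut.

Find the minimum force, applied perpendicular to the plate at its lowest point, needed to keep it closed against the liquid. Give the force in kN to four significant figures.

γ = 1.149 × 9.81 = 11.27169 kN/m³.
The centroid lies 1.8/2 = 0.9 m below the top edge, so the centroid depth is h_c = 6.51 + 0.9 = 7.41 m.
A = 1.79 × 1.8 = 3.222 m².
Resultant F = γ·h_c·A = 11.27169 × 7.41 × 3.222 = 269.112 kN.
I_c = b·h³/12 = 1.79 × 1.8³/12 = 0.86994 m⁴.
Centre of pressure: y_p = y_c + I_c/(y_c·A) = 7.41 + 0.86994/(7.41 × 3.222) = 7.41 + 0.0364372 = 7.44644 m along the plane.
The resultant acts 0.9 + 0.0364372 = 0.936437 m (along the plate) below the hinge at the top edge, so the moment about the hinge is M = F × 0.936437 = 269.112 × 0.936437 = 252.006 kN·m.
A normal force at the bottom, 1.8 m from the hinge, must supply this moment: P = 252.006/1.8 = 140.003 kN.

P ≈ 140.0 kN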